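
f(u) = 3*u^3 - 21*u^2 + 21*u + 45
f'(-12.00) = 1821.00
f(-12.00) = -8415.00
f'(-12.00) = 1821.00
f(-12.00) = -8415.00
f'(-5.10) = 469.29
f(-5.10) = -1006.26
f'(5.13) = 42.39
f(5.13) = 5.09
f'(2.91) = -25.01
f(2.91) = 2.21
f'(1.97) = -26.81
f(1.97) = 27.81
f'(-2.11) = 149.69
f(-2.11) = -120.99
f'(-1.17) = 82.46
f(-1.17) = -13.12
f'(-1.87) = 131.01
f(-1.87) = -87.32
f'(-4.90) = 442.89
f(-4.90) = -915.06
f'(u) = 9*u^2 - 42*u + 21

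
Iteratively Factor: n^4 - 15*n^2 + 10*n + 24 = (n + 1)*(n^3 - n^2 - 14*n + 24) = (n - 2)*(n + 1)*(n^2 + n - 12) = (n - 2)*(n + 1)*(n + 4)*(n - 3)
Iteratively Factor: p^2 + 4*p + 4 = (p + 2)*(p + 2)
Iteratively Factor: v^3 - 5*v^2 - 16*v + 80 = (v - 5)*(v^2 - 16) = (v - 5)*(v + 4)*(v - 4)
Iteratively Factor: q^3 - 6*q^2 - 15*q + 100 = (q - 5)*(q^2 - q - 20) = (q - 5)*(q + 4)*(q - 5)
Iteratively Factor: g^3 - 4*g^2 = (g)*(g^2 - 4*g) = g*(g - 4)*(g)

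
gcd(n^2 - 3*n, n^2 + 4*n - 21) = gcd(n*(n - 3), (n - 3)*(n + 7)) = n - 3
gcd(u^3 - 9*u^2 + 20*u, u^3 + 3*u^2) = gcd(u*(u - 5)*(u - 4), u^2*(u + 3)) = u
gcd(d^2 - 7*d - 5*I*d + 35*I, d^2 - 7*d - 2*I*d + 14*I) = d - 7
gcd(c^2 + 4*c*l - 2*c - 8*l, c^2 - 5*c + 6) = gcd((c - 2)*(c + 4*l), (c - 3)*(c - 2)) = c - 2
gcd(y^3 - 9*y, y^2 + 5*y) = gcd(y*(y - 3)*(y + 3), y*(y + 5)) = y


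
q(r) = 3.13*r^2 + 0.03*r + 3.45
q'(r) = 6.26*r + 0.03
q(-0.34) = 3.80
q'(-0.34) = -2.10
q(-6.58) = 138.77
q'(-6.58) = -41.16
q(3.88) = 50.69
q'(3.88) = 24.32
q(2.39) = 21.40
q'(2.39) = 14.99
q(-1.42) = 9.72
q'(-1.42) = -8.86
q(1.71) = 12.65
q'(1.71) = 10.73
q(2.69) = 26.18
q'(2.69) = 16.87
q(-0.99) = 6.49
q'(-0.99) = -6.17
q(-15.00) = 707.25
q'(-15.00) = -93.87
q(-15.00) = 707.25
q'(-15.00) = -93.87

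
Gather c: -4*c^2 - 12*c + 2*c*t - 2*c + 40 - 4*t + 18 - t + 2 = -4*c^2 + c*(2*t - 14) - 5*t + 60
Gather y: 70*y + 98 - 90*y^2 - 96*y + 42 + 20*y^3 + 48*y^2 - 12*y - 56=20*y^3 - 42*y^2 - 38*y + 84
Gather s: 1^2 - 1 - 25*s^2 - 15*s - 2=-25*s^2 - 15*s - 2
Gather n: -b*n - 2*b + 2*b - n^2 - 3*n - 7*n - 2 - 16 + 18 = -n^2 + n*(-b - 10)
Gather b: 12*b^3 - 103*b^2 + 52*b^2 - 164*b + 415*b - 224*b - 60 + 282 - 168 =12*b^3 - 51*b^2 + 27*b + 54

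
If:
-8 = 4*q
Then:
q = -2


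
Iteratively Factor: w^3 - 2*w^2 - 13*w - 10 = (w + 1)*(w^2 - 3*w - 10) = (w - 5)*(w + 1)*(w + 2)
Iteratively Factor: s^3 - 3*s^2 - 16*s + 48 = (s + 4)*(s^2 - 7*s + 12) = (s - 4)*(s + 4)*(s - 3)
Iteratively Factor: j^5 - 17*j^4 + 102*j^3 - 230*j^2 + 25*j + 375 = (j - 5)*(j^4 - 12*j^3 + 42*j^2 - 20*j - 75) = (j - 5)*(j - 3)*(j^3 - 9*j^2 + 15*j + 25) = (j - 5)*(j - 3)*(j + 1)*(j^2 - 10*j + 25) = (j - 5)^2*(j - 3)*(j + 1)*(j - 5)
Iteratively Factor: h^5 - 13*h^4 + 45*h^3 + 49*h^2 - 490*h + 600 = (h - 5)*(h^4 - 8*h^3 + 5*h^2 + 74*h - 120) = (h - 5)*(h - 4)*(h^3 - 4*h^2 - 11*h + 30) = (h - 5)*(h - 4)*(h - 2)*(h^2 - 2*h - 15) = (h - 5)^2*(h - 4)*(h - 2)*(h + 3)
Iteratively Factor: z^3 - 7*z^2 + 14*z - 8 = (z - 1)*(z^2 - 6*z + 8) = (z - 2)*(z - 1)*(z - 4)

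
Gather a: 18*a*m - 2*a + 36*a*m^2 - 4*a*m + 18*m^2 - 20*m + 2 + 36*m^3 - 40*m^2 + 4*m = a*(36*m^2 + 14*m - 2) + 36*m^3 - 22*m^2 - 16*m + 2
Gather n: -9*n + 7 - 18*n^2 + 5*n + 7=-18*n^2 - 4*n + 14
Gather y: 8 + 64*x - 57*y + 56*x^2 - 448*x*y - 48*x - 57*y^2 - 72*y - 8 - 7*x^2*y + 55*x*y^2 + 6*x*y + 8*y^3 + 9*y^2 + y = 56*x^2 + 16*x + 8*y^3 + y^2*(55*x - 48) + y*(-7*x^2 - 442*x - 128)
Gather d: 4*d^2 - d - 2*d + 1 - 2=4*d^2 - 3*d - 1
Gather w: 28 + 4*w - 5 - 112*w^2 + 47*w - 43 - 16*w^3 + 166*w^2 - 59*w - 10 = -16*w^3 + 54*w^2 - 8*w - 30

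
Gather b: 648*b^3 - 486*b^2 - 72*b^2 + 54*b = 648*b^3 - 558*b^2 + 54*b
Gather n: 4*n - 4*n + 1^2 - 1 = 0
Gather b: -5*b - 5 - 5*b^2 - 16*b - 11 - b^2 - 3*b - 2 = -6*b^2 - 24*b - 18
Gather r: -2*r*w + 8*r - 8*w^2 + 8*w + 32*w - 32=r*(8 - 2*w) - 8*w^2 + 40*w - 32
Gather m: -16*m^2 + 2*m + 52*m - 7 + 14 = -16*m^2 + 54*m + 7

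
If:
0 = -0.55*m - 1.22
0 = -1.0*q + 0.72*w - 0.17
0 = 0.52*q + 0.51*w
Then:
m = -2.22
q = -0.10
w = 0.10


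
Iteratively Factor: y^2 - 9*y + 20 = (y - 5)*(y - 4)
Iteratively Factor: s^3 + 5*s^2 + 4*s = (s + 1)*(s^2 + 4*s) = s*(s + 1)*(s + 4)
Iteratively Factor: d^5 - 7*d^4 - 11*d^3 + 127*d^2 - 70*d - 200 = (d + 4)*(d^4 - 11*d^3 + 33*d^2 - 5*d - 50) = (d - 5)*(d + 4)*(d^3 - 6*d^2 + 3*d + 10) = (d - 5)*(d + 1)*(d + 4)*(d^2 - 7*d + 10) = (d - 5)^2*(d + 1)*(d + 4)*(d - 2)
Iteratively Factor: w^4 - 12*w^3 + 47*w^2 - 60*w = (w - 3)*(w^3 - 9*w^2 + 20*w) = (w - 4)*(w - 3)*(w^2 - 5*w) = (w - 5)*(w - 4)*(w - 3)*(w)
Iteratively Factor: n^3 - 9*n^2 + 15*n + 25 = (n - 5)*(n^2 - 4*n - 5) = (n - 5)^2*(n + 1)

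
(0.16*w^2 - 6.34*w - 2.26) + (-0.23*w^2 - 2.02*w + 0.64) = -0.07*w^2 - 8.36*w - 1.62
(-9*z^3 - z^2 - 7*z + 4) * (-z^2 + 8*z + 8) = 9*z^5 - 71*z^4 - 73*z^3 - 68*z^2 - 24*z + 32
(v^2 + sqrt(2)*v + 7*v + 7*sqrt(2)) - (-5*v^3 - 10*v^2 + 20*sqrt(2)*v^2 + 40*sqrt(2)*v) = 5*v^3 - 20*sqrt(2)*v^2 + 11*v^2 - 39*sqrt(2)*v + 7*v + 7*sqrt(2)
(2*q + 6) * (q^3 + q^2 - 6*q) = 2*q^4 + 8*q^3 - 6*q^2 - 36*q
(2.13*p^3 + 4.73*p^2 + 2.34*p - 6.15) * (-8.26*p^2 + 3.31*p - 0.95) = -17.5938*p^5 - 32.0195*p^4 - 5.6956*p^3 + 54.0509*p^2 - 22.5795*p + 5.8425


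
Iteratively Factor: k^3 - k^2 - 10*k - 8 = (k + 2)*(k^2 - 3*k - 4) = (k + 1)*(k + 2)*(k - 4)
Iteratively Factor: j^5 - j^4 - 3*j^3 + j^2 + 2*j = (j - 1)*(j^4 - 3*j^2 - 2*j) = j*(j - 1)*(j^3 - 3*j - 2) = j*(j - 1)*(j + 1)*(j^2 - j - 2) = j*(j - 2)*(j - 1)*(j + 1)*(j + 1)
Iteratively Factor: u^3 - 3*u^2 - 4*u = (u)*(u^2 - 3*u - 4) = u*(u - 4)*(u + 1)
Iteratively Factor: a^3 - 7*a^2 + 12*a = (a)*(a^2 - 7*a + 12) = a*(a - 3)*(a - 4)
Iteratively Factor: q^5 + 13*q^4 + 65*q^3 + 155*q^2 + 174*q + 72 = (q + 3)*(q^4 + 10*q^3 + 35*q^2 + 50*q + 24) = (q + 3)*(q + 4)*(q^3 + 6*q^2 + 11*q + 6) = (q + 1)*(q + 3)*(q + 4)*(q^2 + 5*q + 6) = (q + 1)*(q + 2)*(q + 3)*(q + 4)*(q + 3)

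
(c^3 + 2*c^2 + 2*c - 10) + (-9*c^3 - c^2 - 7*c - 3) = -8*c^3 + c^2 - 5*c - 13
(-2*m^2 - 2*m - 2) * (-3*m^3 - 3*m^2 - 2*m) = 6*m^5 + 12*m^4 + 16*m^3 + 10*m^2 + 4*m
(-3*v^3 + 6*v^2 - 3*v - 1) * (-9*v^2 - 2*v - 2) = 27*v^5 - 48*v^4 + 21*v^3 + 3*v^2 + 8*v + 2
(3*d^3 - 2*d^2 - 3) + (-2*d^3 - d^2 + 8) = d^3 - 3*d^2 + 5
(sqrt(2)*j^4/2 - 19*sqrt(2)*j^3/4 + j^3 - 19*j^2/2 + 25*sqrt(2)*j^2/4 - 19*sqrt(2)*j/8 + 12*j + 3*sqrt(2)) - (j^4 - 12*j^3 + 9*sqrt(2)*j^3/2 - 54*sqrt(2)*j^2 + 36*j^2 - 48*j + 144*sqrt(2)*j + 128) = -j^4 + sqrt(2)*j^4/2 - 37*sqrt(2)*j^3/4 + 13*j^3 - 91*j^2/2 + 241*sqrt(2)*j^2/4 - 1171*sqrt(2)*j/8 + 60*j - 128 + 3*sqrt(2)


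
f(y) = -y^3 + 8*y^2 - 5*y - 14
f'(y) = -3*y^2 + 16*y - 5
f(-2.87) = 89.89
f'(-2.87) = -75.63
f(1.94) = -0.89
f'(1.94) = 14.75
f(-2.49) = 63.49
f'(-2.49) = -63.44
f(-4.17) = 218.47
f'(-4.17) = -123.89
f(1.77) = -3.33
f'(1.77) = 13.92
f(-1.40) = 11.42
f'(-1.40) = -33.28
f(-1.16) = 4.13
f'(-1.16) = -27.60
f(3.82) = 27.90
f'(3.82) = 12.34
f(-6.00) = 520.00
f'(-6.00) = -209.00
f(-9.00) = 1408.00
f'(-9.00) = -392.00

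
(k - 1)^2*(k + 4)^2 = k^4 + 6*k^3 + k^2 - 24*k + 16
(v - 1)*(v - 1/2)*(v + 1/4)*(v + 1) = v^4 - v^3/4 - 9*v^2/8 + v/4 + 1/8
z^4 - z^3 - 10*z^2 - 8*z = z*(z - 4)*(z + 1)*(z + 2)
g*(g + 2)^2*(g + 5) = g^4 + 9*g^3 + 24*g^2 + 20*g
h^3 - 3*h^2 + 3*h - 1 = (h - 1)^3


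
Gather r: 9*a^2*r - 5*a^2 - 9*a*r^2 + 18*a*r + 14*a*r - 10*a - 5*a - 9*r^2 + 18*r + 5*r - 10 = -5*a^2 - 15*a + r^2*(-9*a - 9) + r*(9*a^2 + 32*a + 23) - 10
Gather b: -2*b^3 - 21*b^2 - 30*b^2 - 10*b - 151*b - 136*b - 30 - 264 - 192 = -2*b^3 - 51*b^2 - 297*b - 486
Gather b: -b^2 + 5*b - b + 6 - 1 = -b^2 + 4*b + 5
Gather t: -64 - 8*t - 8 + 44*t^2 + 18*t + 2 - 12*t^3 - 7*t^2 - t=-12*t^3 + 37*t^2 + 9*t - 70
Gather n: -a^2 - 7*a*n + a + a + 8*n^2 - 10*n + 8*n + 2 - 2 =-a^2 + 2*a + 8*n^2 + n*(-7*a - 2)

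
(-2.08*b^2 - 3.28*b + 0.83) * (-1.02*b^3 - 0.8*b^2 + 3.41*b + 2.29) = 2.1216*b^5 + 5.0096*b^4 - 5.3154*b^3 - 16.612*b^2 - 4.6809*b + 1.9007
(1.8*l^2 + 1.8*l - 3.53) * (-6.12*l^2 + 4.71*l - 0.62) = -11.016*l^4 - 2.538*l^3 + 28.9656*l^2 - 17.7423*l + 2.1886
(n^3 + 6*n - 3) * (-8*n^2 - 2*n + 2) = -8*n^5 - 2*n^4 - 46*n^3 + 12*n^2 + 18*n - 6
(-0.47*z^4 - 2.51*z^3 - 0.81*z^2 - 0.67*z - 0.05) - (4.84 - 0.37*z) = -0.47*z^4 - 2.51*z^3 - 0.81*z^2 - 0.3*z - 4.89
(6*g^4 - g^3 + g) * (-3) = -18*g^4 + 3*g^3 - 3*g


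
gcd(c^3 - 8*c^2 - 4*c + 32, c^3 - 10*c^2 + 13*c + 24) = c - 8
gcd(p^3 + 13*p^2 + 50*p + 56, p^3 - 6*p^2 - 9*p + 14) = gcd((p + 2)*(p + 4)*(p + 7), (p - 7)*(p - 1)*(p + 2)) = p + 2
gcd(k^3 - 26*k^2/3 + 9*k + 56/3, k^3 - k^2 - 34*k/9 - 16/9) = k^2 - 5*k/3 - 8/3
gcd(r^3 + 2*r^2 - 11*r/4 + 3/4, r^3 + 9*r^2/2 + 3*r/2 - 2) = r - 1/2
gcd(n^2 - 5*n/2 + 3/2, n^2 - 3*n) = 1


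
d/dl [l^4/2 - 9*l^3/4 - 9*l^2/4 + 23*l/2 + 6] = 2*l^3 - 27*l^2/4 - 9*l/2 + 23/2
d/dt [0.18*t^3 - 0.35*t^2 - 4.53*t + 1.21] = 0.54*t^2 - 0.7*t - 4.53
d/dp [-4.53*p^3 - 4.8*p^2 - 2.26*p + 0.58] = -13.59*p^2 - 9.6*p - 2.26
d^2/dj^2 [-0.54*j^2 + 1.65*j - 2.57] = -1.08000000000000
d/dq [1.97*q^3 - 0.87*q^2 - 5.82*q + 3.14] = 5.91*q^2 - 1.74*q - 5.82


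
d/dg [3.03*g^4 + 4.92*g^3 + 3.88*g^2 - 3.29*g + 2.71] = 12.12*g^3 + 14.76*g^2 + 7.76*g - 3.29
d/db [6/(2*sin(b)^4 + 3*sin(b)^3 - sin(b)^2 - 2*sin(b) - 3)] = 6*(-8*sin(b)^3 - 9*sin(b)^2 + 2*sin(b) + 2)*cos(b)/(-2*sin(b)^4 - 3*sin(b)^3 + sin(b)^2 + 2*sin(b) + 3)^2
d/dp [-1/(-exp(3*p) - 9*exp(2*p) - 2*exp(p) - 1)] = (-3*exp(2*p) - 18*exp(p) - 2)*exp(p)/(exp(3*p) + 9*exp(2*p) + 2*exp(p) + 1)^2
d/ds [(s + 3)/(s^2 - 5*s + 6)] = (s^2 - 5*s - (s + 3)*(2*s - 5) + 6)/(s^2 - 5*s + 6)^2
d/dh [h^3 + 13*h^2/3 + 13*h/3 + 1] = 3*h^2 + 26*h/3 + 13/3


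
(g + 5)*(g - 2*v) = g^2 - 2*g*v + 5*g - 10*v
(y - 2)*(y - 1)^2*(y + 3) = y^4 - y^3 - 7*y^2 + 13*y - 6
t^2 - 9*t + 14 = (t - 7)*(t - 2)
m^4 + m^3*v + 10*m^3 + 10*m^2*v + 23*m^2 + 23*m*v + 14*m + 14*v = (m + 1)*(m + 2)*(m + 7)*(m + v)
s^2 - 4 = (s - 2)*(s + 2)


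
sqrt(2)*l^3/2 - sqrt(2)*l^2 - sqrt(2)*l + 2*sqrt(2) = (l - 2)*(l - sqrt(2))*(sqrt(2)*l/2 + 1)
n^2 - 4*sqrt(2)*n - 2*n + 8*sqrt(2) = (n - 2)*(n - 4*sqrt(2))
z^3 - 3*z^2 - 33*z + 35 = (z - 7)*(z - 1)*(z + 5)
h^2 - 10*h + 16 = (h - 8)*(h - 2)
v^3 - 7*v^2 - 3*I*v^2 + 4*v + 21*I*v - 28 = (v - 7)*(v - 4*I)*(v + I)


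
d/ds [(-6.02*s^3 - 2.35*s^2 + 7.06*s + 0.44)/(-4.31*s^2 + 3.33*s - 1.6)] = (25.9462*s^4 - 40.0932*s^3 + 51.4991*s^2 + 11.3128*s - 12.7612)/(18.5761*s^4 - 28.7046*s^3 + 24.8809*s^2 - 10.656*s + 2.56)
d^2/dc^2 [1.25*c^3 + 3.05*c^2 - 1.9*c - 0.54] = 7.5*c + 6.1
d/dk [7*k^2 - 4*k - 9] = 14*k - 4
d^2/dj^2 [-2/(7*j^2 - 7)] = 4*(-3*j^2 - 1)/(7*(j^2 - 1)^3)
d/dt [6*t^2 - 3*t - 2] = 12*t - 3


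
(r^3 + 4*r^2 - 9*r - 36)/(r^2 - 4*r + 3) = (r^2 + 7*r + 12)/(r - 1)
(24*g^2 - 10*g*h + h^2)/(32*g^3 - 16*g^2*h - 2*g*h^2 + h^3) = (6*g - h)/(8*g^2 - 2*g*h - h^2)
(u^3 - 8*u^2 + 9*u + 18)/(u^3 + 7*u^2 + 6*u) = (u^2 - 9*u + 18)/(u*(u + 6))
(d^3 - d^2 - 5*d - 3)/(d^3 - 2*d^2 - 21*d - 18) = (d^2 - 2*d - 3)/(d^2 - 3*d - 18)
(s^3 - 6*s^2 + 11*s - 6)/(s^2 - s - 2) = (s^2 - 4*s + 3)/(s + 1)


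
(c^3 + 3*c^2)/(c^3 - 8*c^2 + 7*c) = c*(c + 3)/(c^2 - 8*c + 7)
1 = 1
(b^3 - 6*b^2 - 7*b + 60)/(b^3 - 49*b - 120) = (b^2 - 9*b + 20)/(b^2 - 3*b - 40)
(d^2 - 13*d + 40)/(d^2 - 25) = (d - 8)/(d + 5)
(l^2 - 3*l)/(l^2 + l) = (l - 3)/(l + 1)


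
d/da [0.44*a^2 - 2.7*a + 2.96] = 0.88*a - 2.7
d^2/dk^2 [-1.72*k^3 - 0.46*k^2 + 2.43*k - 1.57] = -10.32*k - 0.92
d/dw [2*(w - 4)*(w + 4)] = 4*w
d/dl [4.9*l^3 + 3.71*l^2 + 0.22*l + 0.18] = 14.7*l^2 + 7.42*l + 0.22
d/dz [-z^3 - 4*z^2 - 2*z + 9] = -3*z^2 - 8*z - 2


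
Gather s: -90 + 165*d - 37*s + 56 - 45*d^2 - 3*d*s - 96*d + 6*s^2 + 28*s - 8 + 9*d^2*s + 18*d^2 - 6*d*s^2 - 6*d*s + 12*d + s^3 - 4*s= -27*d^2 + 81*d + s^3 + s^2*(6 - 6*d) + s*(9*d^2 - 9*d - 13) - 42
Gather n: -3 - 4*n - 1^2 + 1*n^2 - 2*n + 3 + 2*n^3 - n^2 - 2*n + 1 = 2*n^3 - 8*n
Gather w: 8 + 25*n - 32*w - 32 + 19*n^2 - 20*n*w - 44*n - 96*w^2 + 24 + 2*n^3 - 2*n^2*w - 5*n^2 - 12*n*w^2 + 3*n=2*n^3 + 14*n^2 - 16*n + w^2*(-12*n - 96) + w*(-2*n^2 - 20*n - 32)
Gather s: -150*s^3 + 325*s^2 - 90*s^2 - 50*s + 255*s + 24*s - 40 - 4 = -150*s^3 + 235*s^2 + 229*s - 44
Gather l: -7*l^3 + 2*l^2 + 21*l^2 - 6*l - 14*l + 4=-7*l^3 + 23*l^2 - 20*l + 4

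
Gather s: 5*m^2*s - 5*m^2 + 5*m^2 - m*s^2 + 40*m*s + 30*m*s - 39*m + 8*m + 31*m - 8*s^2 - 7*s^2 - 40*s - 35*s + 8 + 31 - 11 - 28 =s^2*(-m - 15) + s*(5*m^2 + 70*m - 75)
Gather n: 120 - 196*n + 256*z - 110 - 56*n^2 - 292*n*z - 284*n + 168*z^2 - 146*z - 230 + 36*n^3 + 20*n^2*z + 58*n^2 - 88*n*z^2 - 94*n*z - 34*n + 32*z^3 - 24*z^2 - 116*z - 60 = 36*n^3 + n^2*(20*z + 2) + n*(-88*z^2 - 386*z - 514) + 32*z^3 + 144*z^2 - 6*z - 280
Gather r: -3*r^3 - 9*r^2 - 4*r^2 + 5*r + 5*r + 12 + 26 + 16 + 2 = -3*r^3 - 13*r^2 + 10*r + 56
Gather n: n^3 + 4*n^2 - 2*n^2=n^3 + 2*n^2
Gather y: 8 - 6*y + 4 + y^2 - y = y^2 - 7*y + 12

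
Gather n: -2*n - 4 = -2*n - 4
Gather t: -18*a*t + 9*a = -18*a*t + 9*a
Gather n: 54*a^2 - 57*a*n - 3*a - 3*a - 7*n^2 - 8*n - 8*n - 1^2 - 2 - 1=54*a^2 - 6*a - 7*n^2 + n*(-57*a - 16) - 4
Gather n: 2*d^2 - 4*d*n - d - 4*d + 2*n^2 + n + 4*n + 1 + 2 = 2*d^2 - 5*d + 2*n^2 + n*(5 - 4*d) + 3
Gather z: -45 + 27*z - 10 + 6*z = 33*z - 55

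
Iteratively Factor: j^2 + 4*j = (j)*(j + 4)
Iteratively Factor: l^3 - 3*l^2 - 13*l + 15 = (l + 3)*(l^2 - 6*l + 5) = (l - 5)*(l + 3)*(l - 1)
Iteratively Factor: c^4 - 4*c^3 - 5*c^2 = (c - 5)*(c^3 + c^2) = c*(c - 5)*(c^2 + c) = c^2*(c - 5)*(c + 1)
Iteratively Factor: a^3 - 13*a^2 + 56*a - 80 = (a - 4)*(a^2 - 9*a + 20) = (a - 5)*(a - 4)*(a - 4)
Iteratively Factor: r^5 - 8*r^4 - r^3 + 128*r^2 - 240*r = (r + 4)*(r^4 - 12*r^3 + 47*r^2 - 60*r) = r*(r + 4)*(r^3 - 12*r^2 + 47*r - 60) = r*(r - 4)*(r + 4)*(r^2 - 8*r + 15) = r*(r - 4)*(r - 3)*(r + 4)*(r - 5)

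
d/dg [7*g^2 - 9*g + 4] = 14*g - 9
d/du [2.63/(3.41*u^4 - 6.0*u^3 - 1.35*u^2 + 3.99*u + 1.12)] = (-35.8732*u^3 + 47.34*u^2 + 7.101*u - 10.4937)/(3.41*u^4 - 6.0*u^3 - 1.35*u^2 + 3.99*u + 1.12)^2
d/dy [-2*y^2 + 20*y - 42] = 20 - 4*y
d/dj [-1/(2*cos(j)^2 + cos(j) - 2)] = -(4*cos(j) + 1)*sin(j)/(cos(j) + cos(2*j) - 1)^2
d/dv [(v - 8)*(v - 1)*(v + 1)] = 3*v^2 - 16*v - 1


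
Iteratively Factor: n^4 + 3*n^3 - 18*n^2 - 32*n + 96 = (n + 4)*(n^3 - n^2 - 14*n + 24) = (n + 4)^2*(n^2 - 5*n + 6) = (n - 3)*(n + 4)^2*(n - 2)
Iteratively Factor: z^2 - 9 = (z + 3)*(z - 3)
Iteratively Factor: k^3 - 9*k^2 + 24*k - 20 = (k - 2)*(k^2 - 7*k + 10) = (k - 2)^2*(k - 5)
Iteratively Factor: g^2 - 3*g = (g - 3)*(g)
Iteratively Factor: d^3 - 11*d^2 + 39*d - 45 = (d - 5)*(d^2 - 6*d + 9) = (d - 5)*(d - 3)*(d - 3)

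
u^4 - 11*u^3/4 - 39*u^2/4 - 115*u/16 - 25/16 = (u - 5)*(u + 1/2)^2*(u + 5/4)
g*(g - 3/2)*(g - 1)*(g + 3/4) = g^4 - 7*g^3/4 - 3*g^2/8 + 9*g/8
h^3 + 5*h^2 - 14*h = h*(h - 2)*(h + 7)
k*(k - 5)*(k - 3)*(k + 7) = k^4 - k^3 - 41*k^2 + 105*k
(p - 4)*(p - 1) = p^2 - 5*p + 4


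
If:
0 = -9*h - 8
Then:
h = -8/9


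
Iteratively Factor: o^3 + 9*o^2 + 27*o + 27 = (o + 3)*(o^2 + 6*o + 9) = (o + 3)^2*(o + 3)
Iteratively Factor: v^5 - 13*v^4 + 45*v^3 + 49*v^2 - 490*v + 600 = (v - 4)*(v^4 - 9*v^3 + 9*v^2 + 85*v - 150) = (v - 4)*(v - 2)*(v^3 - 7*v^2 - 5*v + 75) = (v - 5)*(v - 4)*(v - 2)*(v^2 - 2*v - 15) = (v - 5)*(v - 4)*(v - 2)*(v + 3)*(v - 5)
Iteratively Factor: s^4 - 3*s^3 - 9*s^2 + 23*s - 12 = (s - 1)*(s^3 - 2*s^2 - 11*s + 12) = (s - 4)*(s - 1)*(s^2 + 2*s - 3) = (s - 4)*(s - 1)^2*(s + 3)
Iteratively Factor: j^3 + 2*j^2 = (j + 2)*(j^2) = j*(j + 2)*(j)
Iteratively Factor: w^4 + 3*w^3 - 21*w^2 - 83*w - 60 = (w + 1)*(w^3 + 2*w^2 - 23*w - 60) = (w + 1)*(w + 4)*(w^2 - 2*w - 15) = (w + 1)*(w + 3)*(w + 4)*(w - 5)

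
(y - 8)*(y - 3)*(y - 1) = y^3 - 12*y^2 + 35*y - 24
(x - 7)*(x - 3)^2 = x^3 - 13*x^2 + 51*x - 63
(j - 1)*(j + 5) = j^2 + 4*j - 5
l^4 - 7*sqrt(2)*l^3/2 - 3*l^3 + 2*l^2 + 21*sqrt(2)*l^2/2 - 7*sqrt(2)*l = l*(l - 2)*(l - 1)*(l - 7*sqrt(2)/2)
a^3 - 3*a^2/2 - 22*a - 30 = (a - 6)*(a + 2)*(a + 5/2)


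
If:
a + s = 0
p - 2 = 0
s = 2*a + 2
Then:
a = -2/3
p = 2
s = 2/3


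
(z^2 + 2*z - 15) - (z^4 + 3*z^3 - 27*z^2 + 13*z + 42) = -z^4 - 3*z^3 + 28*z^2 - 11*z - 57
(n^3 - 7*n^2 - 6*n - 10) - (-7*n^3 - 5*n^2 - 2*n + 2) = 8*n^3 - 2*n^2 - 4*n - 12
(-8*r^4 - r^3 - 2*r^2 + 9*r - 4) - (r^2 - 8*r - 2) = -8*r^4 - r^3 - 3*r^2 + 17*r - 2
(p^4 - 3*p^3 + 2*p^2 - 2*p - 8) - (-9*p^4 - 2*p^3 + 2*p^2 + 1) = 10*p^4 - p^3 - 2*p - 9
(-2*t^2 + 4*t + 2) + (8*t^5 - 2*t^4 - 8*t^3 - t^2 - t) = 8*t^5 - 2*t^4 - 8*t^3 - 3*t^2 + 3*t + 2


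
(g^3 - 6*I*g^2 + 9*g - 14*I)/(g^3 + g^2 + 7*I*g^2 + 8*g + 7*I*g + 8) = (g^2 - 5*I*g + 14)/(g^2 + g*(1 + 8*I) + 8*I)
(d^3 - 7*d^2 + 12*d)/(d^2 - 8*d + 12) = d*(d^2 - 7*d + 12)/(d^2 - 8*d + 12)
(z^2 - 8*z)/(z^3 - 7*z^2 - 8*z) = 1/(z + 1)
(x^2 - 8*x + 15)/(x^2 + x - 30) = (x - 3)/(x + 6)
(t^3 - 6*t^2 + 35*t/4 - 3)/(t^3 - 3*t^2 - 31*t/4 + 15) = (2*t - 1)/(2*t + 5)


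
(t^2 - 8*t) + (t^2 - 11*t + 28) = 2*t^2 - 19*t + 28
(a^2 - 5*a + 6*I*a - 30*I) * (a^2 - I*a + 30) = a^4 - 5*a^3 + 5*I*a^3 + 36*a^2 - 25*I*a^2 - 180*a + 180*I*a - 900*I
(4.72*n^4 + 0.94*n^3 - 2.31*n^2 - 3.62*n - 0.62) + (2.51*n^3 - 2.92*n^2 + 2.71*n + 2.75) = 4.72*n^4 + 3.45*n^3 - 5.23*n^2 - 0.91*n + 2.13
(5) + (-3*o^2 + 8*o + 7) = -3*o^2 + 8*o + 12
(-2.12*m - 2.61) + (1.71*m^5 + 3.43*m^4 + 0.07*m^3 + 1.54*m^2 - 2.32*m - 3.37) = 1.71*m^5 + 3.43*m^4 + 0.07*m^3 + 1.54*m^2 - 4.44*m - 5.98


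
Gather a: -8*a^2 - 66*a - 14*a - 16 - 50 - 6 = -8*a^2 - 80*a - 72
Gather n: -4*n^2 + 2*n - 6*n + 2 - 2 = -4*n^2 - 4*n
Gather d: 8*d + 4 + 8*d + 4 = 16*d + 8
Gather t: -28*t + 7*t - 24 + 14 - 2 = -21*t - 12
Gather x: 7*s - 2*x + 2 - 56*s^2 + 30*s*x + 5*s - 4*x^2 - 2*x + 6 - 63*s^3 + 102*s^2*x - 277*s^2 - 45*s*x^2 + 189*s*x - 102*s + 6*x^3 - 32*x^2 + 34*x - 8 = -63*s^3 - 333*s^2 - 90*s + 6*x^3 + x^2*(-45*s - 36) + x*(102*s^2 + 219*s + 30)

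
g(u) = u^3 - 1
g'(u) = 3*u^2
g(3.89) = 57.86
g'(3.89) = 45.40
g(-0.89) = -1.70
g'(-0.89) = 2.38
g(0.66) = -0.71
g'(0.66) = 1.31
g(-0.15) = -1.00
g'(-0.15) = 0.07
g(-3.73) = -52.90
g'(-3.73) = 41.74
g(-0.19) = -1.01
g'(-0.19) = 0.11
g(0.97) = -0.09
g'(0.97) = 2.82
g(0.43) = -0.92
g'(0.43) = 0.55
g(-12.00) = -1729.00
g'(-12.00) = 432.00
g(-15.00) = -3376.00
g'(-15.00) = 675.00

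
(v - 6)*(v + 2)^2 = v^3 - 2*v^2 - 20*v - 24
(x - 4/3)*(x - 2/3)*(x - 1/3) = x^3 - 7*x^2/3 + 14*x/9 - 8/27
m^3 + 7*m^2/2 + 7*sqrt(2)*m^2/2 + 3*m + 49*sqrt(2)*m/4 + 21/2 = (m + 7/2)*(m + sqrt(2)/2)*(m + 3*sqrt(2))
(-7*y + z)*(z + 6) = -7*y*z - 42*y + z^2 + 6*z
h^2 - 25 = (h - 5)*(h + 5)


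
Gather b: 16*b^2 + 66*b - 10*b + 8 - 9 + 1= 16*b^2 + 56*b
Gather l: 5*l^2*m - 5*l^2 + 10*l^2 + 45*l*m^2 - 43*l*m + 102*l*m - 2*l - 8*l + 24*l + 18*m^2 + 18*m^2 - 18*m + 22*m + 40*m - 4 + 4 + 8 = l^2*(5*m + 5) + l*(45*m^2 + 59*m + 14) + 36*m^2 + 44*m + 8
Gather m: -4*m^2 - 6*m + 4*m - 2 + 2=-4*m^2 - 2*m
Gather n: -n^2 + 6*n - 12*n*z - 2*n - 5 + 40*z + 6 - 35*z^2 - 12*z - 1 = -n^2 + n*(4 - 12*z) - 35*z^2 + 28*z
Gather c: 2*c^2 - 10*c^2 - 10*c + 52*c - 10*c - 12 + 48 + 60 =-8*c^2 + 32*c + 96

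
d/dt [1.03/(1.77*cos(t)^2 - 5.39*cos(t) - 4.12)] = (3.6462*cos(t) - 5.5517)*sin(t)/(-1.77*cos(t)^2 + 5.39*cos(t) + 4.12)^2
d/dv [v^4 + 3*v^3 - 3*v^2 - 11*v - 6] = 4*v^3 + 9*v^2 - 6*v - 11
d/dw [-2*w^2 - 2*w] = -4*w - 2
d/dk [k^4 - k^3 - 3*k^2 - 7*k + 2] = 4*k^3 - 3*k^2 - 6*k - 7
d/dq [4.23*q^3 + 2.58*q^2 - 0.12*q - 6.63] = 12.69*q^2 + 5.16*q - 0.12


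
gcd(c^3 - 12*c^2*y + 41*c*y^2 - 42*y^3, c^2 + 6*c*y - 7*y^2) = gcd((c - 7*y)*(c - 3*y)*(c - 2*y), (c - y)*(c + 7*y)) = 1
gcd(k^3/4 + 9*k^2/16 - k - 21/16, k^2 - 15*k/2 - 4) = 1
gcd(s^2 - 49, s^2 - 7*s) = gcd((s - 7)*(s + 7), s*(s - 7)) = s - 7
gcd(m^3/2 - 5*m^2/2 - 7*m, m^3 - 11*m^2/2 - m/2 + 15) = 1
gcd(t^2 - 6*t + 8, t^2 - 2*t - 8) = t - 4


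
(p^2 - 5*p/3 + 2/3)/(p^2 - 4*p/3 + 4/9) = 3*(p - 1)/(3*p - 2)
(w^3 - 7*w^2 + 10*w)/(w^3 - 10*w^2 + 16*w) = (w - 5)/(w - 8)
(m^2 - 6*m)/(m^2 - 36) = m/(m + 6)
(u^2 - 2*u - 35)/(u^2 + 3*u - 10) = (u - 7)/(u - 2)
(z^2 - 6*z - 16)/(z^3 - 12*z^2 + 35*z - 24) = (z + 2)/(z^2 - 4*z + 3)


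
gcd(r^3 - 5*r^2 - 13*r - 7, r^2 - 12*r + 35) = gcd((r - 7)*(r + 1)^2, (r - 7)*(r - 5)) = r - 7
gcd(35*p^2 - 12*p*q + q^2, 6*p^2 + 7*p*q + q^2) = 1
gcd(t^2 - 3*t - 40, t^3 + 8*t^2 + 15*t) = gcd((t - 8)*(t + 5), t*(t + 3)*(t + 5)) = t + 5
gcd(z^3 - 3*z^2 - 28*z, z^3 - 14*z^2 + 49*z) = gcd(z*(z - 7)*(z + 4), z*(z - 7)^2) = z^2 - 7*z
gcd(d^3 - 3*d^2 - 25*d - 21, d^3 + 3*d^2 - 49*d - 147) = d^2 - 4*d - 21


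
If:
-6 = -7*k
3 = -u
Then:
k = 6/7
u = -3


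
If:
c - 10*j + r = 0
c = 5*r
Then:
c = 5*r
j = 3*r/5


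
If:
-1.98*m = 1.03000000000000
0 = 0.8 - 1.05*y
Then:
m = -0.52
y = 0.76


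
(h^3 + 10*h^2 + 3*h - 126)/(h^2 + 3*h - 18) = h + 7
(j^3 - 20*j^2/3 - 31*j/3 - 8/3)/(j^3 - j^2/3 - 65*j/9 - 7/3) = 3*(j^2 - 7*j - 8)/(3*j^2 - 2*j - 21)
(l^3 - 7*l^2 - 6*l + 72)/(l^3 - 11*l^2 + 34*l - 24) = (l + 3)/(l - 1)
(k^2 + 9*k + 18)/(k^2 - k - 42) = (k + 3)/(k - 7)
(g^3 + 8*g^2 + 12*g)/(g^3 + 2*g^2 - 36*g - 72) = g/(g - 6)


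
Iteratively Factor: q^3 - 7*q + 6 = (q - 2)*(q^2 + 2*q - 3) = (q - 2)*(q + 3)*(q - 1)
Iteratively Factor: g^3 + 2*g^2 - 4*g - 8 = (g + 2)*(g^2 - 4) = (g - 2)*(g + 2)*(g + 2)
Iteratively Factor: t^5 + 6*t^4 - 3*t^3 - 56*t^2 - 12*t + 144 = (t + 4)*(t^4 + 2*t^3 - 11*t^2 - 12*t + 36) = (t + 3)*(t + 4)*(t^3 - t^2 - 8*t + 12) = (t + 3)^2*(t + 4)*(t^2 - 4*t + 4) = (t - 2)*(t + 3)^2*(t + 4)*(t - 2)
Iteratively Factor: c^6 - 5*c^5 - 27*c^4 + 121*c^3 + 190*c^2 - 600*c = (c - 2)*(c^5 - 3*c^4 - 33*c^3 + 55*c^2 + 300*c) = (c - 5)*(c - 2)*(c^4 + 2*c^3 - 23*c^2 - 60*c) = (c - 5)*(c - 2)*(c + 4)*(c^3 - 2*c^2 - 15*c) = c*(c - 5)*(c - 2)*(c + 4)*(c^2 - 2*c - 15) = c*(c - 5)*(c - 2)*(c + 3)*(c + 4)*(c - 5)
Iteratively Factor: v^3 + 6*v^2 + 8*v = (v)*(v^2 + 6*v + 8) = v*(v + 4)*(v + 2)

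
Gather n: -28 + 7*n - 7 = 7*n - 35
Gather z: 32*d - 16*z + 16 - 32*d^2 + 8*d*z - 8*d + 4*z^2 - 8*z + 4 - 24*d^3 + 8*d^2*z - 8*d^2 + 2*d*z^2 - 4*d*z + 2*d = -24*d^3 - 40*d^2 + 26*d + z^2*(2*d + 4) + z*(8*d^2 + 4*d - 24) + 20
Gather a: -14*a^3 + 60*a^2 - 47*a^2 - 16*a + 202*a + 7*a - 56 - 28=-14*a^3 + 13*a^2 + 193*a - 84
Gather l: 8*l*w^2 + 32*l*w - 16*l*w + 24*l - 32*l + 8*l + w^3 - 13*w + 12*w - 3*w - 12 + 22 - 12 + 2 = l*(8*w^2 + 16*w) + w^3 - 4*w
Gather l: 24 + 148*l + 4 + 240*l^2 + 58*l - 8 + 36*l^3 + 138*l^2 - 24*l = 36*l^3 + 378*l^2 + 182*l + 20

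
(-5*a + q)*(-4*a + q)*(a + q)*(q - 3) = 20*a^3*q - 60*a^3 + 11*a^2*q^2 - 33*a^2*q - 8*a*q^3 + 24*a*q^2 + q^4 - 3*q^3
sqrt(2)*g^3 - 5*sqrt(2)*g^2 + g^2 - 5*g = g*(g - 5)*(sqrt(2)*g + 1)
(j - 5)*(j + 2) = j^2 - 3*j - 10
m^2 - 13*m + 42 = (m - 7)*(m - 6)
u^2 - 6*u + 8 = (u - 4)*(u - 2)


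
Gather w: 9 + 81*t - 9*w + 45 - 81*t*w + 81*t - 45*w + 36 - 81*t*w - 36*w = 162*t + w*(-162*t - 90) + 90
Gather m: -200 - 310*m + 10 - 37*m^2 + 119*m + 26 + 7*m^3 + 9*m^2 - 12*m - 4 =7*m^3 - 28*m^2 - 203*m - 168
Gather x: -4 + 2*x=2*x - 4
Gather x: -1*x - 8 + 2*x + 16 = x + 8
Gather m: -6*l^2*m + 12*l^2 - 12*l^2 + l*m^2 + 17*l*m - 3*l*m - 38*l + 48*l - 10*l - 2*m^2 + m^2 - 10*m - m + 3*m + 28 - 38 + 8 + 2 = m^2*(l - 1) + m*(-6*l^2 + 14*l - 8)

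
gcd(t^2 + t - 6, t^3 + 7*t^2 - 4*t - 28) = t - 2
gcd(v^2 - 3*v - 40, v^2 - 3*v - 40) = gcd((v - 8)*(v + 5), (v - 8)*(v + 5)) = v^2 - 3*v - 40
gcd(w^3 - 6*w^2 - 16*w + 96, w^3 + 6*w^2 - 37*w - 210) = w - 6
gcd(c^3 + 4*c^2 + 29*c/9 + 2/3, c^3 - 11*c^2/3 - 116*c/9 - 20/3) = c + 2/3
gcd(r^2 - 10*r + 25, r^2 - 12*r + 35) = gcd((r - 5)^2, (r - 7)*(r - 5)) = r - 5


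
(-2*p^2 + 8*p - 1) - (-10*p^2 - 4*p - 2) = 8*p^2 + 12*p + 1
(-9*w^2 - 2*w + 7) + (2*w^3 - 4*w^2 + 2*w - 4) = 2*w^3 - 13*w^2 + 3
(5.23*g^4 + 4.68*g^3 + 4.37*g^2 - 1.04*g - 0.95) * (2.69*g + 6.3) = 14.0687*g^5 + 45.5382*g^4 + 41.2393*g^3 + 24.7334*g^2 - 9.1075*g - 5.985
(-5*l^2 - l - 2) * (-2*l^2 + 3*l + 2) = 10*l^4 - 13*l^3 - 9*l^2 - 8*l - 4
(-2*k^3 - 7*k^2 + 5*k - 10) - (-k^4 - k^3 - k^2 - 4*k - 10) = k^4 - k^3 - 6*k^2 + 9*k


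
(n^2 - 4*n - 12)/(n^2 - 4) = (n - 6)/(n - 2)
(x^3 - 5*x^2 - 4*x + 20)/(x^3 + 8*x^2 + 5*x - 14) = (x^2 - 7*x + 10)/(x^2 + 6*x - 7)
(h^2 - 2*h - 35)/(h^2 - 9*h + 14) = (h + 5)/(h - 2)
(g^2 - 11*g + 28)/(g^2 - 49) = (g - 4)/(g + 7)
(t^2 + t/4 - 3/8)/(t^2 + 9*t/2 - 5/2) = (t + 3/4)/(t + 5)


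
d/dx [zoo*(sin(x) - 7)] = zoo*cos(x)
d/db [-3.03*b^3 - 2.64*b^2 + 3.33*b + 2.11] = -9.09*b^2 - 5.28*b + 3.33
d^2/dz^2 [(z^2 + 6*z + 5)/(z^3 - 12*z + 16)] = 2*(z^4 + 22*z^3 + 150*z^2 + 472*z + 532)/(z^7 + 4*z^6 - 24*z^5 - 64*z^4 + 272*z^3 + 192*z^2 - 1280*z + 1024)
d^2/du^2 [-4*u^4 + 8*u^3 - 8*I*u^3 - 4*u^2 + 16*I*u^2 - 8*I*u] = -48*u^2 + 48*u*(1 - I) - 8 + 32*I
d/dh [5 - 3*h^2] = -6*h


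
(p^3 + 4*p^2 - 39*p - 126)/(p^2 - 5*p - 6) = (p^2 + 10*p + 21)/(p + 1)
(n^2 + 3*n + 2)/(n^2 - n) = (n^2 + 3*n + 2)/(n*(n - 1))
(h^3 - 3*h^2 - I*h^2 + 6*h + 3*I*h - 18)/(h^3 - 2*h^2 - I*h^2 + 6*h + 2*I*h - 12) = (h - 3)/(h - 2)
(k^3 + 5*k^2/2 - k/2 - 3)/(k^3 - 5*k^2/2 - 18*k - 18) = (k - 1)/(k - 6)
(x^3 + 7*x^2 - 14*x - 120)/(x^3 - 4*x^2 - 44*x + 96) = (x^2 + x - 20)/(x^2 - 10*x + 16)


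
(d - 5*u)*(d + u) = d^2 - 4*d*u - 5*u^2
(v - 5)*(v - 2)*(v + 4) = v^3 - 3*v^2 - 18*v + 40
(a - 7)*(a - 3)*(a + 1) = a^3 - 9*a^2 + 11*a + 21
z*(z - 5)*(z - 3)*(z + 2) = z^4 - 6*z^3 - z^2 + 30*z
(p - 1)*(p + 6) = p^2 + 5*p - 6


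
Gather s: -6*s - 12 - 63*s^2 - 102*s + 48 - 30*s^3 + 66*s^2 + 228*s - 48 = -30*s^3 + 3*s^2 + 120*s - 12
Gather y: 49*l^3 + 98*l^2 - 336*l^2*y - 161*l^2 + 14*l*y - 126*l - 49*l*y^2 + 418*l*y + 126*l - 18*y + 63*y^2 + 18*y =49*l^3 - 63*l^2 + y^2*(63 - 49*l) + y*(-336*l^2 + 432*l)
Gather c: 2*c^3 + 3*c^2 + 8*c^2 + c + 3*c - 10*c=2*c^3 + 11*c^2 - 6*c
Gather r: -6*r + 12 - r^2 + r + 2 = -r^2 - 5*r + 14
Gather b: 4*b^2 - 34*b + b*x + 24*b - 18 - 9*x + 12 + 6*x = 4*b^2 + b*(x - 10) - 3*x - 6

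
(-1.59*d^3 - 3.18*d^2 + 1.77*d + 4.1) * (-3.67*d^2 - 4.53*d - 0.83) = 5.8353*d^5 + 18.8733*d^4 + 9.2292*d^3 - 20.4257*d^2 - 20.0421*d - 3.403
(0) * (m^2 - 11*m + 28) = 0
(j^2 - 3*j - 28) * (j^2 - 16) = j^4 - 3*j^3 - 44*j^2 + 48*j + 448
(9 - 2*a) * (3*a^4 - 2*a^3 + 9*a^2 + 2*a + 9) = -6*a^5 + 31*a^4 - 36*a^3 + 77*a^2 + 81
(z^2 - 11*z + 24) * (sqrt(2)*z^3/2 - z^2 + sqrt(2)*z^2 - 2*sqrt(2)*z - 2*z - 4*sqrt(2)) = sqrt(2)*z^5/2 - 9*sqrt(2)*z^4/2 - z^4 - sqrt(2)*z^3 + 9*z^3 - 2*z^2 + 42*sqrt(2)*z^2 - 48*z - 4*sqrt(2)*z - 96*sqrt(2)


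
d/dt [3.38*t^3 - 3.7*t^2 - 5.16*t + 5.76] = 10.14*t^2 - 7.4*t - 5.16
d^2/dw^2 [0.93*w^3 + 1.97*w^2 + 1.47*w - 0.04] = 5.58*w + 3.94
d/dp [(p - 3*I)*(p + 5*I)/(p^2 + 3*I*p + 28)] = (I*p^2 + 26*p + 11*I)/(p^4 + 6*I*p^3 + 47*p^2 + 168*I*p + 784)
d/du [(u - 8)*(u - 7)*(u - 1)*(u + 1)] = 4*u^3 - 45*u^2 + 110*u + 15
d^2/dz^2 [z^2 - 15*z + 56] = 2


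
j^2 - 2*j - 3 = (j - 3)*(j + 1)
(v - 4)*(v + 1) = v^2 - 3*v - 4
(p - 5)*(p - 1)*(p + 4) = p^3 - 2*p^2 - 19*p + 20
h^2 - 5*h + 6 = (h - 3)*(h - 2)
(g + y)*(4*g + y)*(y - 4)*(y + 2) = 4*g^2*y^2 - 8*g^2*y - 32*g^2 + 5*g*y^3 - 10*g*y^2 - 40*g*y + y^4 - 2*y^3 - 8*y^2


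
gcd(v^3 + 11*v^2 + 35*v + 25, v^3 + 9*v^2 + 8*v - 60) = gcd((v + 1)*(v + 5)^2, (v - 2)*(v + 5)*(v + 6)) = v + 5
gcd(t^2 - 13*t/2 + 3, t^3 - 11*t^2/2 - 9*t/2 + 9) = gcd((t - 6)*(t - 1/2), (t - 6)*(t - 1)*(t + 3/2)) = t - 6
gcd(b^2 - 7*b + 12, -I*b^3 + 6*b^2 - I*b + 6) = 1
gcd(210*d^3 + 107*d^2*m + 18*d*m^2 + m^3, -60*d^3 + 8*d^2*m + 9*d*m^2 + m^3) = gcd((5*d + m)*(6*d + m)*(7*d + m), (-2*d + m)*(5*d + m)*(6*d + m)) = 30*d^2 + 11*d*m + m^2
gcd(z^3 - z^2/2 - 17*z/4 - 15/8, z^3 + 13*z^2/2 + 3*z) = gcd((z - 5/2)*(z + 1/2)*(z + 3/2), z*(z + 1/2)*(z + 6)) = z + 1/2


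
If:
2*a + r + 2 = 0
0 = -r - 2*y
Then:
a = y - 1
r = -2*y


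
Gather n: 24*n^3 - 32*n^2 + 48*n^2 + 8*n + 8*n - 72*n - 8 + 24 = 24*n^3 + 16*n^2 - 56*n + 16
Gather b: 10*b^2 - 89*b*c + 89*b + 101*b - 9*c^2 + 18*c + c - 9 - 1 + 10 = 10*b^2 + b*(190 - 89*c) - 9*c^2 + 19*c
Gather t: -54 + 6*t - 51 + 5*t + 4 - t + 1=10*t - 100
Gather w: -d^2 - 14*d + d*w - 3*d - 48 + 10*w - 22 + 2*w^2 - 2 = -d^2 - 17*d + 2*w^2 + w*(d + 10) - 72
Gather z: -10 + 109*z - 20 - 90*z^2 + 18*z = -90*z^2 + 127*z - 30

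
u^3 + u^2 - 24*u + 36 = (u - 3)*(u - 2)*(u + 6)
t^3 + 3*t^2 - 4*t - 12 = (t - 2)*(t + 2)*(t + 3)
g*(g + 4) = g^2 + 4*g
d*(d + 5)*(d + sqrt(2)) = d^3 + sqrt(2)*d^2 + 5*d^2 + 5*sqrt(2)*d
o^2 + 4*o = o*(o + 4)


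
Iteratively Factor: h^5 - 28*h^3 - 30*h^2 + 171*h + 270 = (h - 5)*(h^4 + 5*h^3 - 3*h^2 - 45*h - 54) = (h - 5)*(h + 3)*(h^3 + 2*h^2 - 9*h - 18) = (h - 5)*(h + 3)^2*(h^2 - h - 6) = (h - 5)*(h + 2)*(h + 3)^2*(h - 3)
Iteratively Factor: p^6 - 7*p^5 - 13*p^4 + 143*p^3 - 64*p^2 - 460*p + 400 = (p - 5)*(p^5 - 2*p^4 - 23*p^3 + 28*p^2 + 76*p - 80) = (p - 5)*(p + 4)*(p^4 - 6*p^3 + p^2 + 24*p - 20) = (p - 5)*(p - 1)*(p + 4)*(p^3 - 5*p^2 - 4*p + 20) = (p - 5)^2*(p - 1)*(p + 4)*(p^2 - 4) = (p - 5)^2*(p - 2)*(p - 1)*(p + 4)*(p + 2)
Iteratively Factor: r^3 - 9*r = (r - 3)*(r^2 + 3*r) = (r - 3)*(r + 3)*(r)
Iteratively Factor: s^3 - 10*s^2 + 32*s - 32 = (s - 4)*(s^2 - 6*s + 8) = (s - 4)^2*(s - 2)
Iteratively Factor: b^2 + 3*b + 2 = (b + 2)*(b + 1)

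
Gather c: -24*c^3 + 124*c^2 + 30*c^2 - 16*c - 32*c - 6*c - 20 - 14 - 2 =-24*c^3 + 154*c^2 - 54*c - 36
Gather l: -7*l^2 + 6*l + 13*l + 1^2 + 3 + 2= -7*l^2 + 19*l + 6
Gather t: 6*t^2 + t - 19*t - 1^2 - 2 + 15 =6*t^2 - 18*t + 12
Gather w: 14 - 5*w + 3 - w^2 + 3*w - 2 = -w^2 - 2*w + 15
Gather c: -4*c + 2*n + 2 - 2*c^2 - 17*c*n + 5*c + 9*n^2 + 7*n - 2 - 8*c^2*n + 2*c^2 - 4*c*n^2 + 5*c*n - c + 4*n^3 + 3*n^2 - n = -8*c^2*n + c*(-4*n^2 - 12*n) + 4*n^3 + 12*n^2 + 8*n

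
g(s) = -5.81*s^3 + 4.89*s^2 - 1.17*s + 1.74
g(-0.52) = 4.49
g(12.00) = -9347.82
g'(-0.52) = -10.97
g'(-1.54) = -57.57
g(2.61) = -71.30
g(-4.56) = 659.65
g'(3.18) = -146.33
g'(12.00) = -2393.73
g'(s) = -17.43*s^2 + 9.78*s - 1.17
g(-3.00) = 206.13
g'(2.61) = -94.38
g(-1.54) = 36.36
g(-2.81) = 172.55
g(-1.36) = 26.99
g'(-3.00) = -187.38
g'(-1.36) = -46.71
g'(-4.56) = -408.20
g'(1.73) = -36.42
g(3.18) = -139.37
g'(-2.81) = -166.28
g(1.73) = -15.73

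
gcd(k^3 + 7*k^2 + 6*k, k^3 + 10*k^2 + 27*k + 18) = k^2 + 7*k + 6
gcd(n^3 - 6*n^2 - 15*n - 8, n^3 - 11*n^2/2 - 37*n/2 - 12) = n^2 - 7*n - 8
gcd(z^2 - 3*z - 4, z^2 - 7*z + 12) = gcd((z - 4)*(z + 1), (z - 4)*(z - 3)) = z - 4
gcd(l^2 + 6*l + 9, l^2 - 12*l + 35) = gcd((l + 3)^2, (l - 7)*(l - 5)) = 1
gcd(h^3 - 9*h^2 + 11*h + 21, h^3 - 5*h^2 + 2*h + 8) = h + 1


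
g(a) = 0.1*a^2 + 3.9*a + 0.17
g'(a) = 0.2*a + 3.9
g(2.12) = 8.89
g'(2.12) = 4.32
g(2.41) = 10.15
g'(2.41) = 4.38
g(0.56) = 2.39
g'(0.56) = 4.01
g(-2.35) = -8.44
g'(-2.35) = 3.43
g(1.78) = 7.43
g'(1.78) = 4.26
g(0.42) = 1.83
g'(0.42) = 3.98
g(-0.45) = -1.56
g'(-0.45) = 3.81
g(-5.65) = -18.67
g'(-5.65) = 2.77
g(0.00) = 0.17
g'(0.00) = 3.90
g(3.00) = 12.77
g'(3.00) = 4.50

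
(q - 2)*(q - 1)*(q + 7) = q^3 + 4*q^2 - 19*q + 14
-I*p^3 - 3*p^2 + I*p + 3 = (p + 1)*(p - 3*I)*(-I*p + I)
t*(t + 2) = t^2 + 2*t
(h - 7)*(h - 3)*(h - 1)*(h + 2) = h^4 - 9*h^3 + 9*h^2 + 41*h - 42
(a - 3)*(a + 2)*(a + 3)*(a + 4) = a^4 + 6*a^3 - a^2 - 54*a - 72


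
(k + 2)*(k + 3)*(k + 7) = k^3 + 12*k^2 + 41*k + 42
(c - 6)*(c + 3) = c^2 - 3*c - 18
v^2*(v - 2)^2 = v^4 - 4*v^3 + 4*v^2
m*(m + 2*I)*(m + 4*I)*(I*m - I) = I*m^4 - 6*m^3 - I*m^3 + 6*m^2 - 8*I*m^2 + 8*I*m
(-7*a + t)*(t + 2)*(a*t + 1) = -7*a^2*t^2 - 14*a^2*t + a*t^3 + 2*a*t^2 - 7*a*t - 14*a + t^2 + 2*t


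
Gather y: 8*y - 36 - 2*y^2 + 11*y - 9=-2*y^2 + 19*y - 45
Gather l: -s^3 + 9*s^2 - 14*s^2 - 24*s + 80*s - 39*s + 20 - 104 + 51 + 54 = -s^3 - 5*s^2 + 17*s + 21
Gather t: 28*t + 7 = 28*t + 7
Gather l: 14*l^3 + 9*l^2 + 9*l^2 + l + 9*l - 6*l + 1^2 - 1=14*l^3 + 18*l^2 + 4*l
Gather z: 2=2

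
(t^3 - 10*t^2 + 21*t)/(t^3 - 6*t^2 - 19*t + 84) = t/(t + 4)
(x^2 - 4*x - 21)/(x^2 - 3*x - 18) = (x - 7)/(x - 6)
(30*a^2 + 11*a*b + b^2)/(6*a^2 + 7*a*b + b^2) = (5*a + b)/(a + b)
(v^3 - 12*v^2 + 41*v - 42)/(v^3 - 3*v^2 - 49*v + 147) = (v - 2)/(v + 7)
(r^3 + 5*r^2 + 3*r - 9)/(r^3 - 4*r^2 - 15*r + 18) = (r + 3)/(r - 6)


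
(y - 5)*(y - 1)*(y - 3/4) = y^3 - 27*y^2/4 + 19*y/2 - 15/4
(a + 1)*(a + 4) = a^2 + 5*a + 4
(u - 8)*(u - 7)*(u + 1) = u^3 - 14*u^2 + 41*u + 56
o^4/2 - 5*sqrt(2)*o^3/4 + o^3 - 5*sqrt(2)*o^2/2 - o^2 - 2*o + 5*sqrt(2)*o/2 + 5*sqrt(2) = (o/2 + 1)*(o - 5*sqrt(2)/2)*(o - sqrt(2))*(o + sqrt(2))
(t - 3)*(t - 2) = t^2 - 5*t + 6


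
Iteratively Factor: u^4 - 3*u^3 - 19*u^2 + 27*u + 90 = (u + 3)*(u^3 - 6*u^2 - u + 30) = (u - 5)*(u + 3)*(u^2 - u - 6) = (u - 5)*(u + 2)*(u + 3)*(u - 3)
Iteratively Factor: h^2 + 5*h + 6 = (h + 2)*(h + 3)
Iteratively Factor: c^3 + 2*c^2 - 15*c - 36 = (c + 3)*(c^2 - c - 12) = (c - 4)*(c + 3)*(c + 3)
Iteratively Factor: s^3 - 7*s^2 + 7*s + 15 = (s - 5)*(s^2 - 2*s - 3) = (s - 5)*(s + 1)*(s - 3)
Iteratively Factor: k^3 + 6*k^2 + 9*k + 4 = (k + 1)*(k^2 + 5*k + 4) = (k + 1)^2*(k + 4)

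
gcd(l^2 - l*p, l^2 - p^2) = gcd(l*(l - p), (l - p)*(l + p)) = -l + p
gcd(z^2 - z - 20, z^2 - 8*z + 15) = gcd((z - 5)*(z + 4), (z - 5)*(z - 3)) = z - 5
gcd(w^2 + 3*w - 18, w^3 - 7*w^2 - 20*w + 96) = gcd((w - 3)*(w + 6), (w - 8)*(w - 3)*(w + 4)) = w - 3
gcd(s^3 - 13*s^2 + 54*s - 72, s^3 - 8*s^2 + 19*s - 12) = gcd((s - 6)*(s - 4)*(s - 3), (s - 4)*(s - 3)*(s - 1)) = s^2 - 7*s + 12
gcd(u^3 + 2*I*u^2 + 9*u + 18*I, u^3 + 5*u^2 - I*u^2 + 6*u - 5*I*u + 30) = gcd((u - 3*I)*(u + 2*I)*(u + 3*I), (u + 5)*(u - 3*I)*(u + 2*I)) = u^2 - I*u + 6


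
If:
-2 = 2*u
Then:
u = -1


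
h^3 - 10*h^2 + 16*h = h*(h - 8)*(h - 2)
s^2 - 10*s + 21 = (s - 7)*(s - 3)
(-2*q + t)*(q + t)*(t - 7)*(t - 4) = -2*q^2*t^2 + 22*q^2*t - 56*q^2 - q*t^3 + 11*q*t^2 - 28*q*t + t^4 - 11*t^3 + 28*t^2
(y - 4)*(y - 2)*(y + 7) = y^3 + y^2 - 34*y + 56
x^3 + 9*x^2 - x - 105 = (x - 3)*(x + 5)*(x + 7)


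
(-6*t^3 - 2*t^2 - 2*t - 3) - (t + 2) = -6*t^3 - 2*t^2 - 3*t - 5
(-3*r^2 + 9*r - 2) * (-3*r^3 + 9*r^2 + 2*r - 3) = 9*r^5 - 54*r^4 + 81*r^3 + 9*r^2 - 31*r + 6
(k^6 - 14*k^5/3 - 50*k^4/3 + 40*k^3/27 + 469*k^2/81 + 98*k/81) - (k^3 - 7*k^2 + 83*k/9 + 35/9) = k^6 - 14*k^5/3 - 50*k^4/3 + 13*k^3/27 + 1036*k^2/81 - 649*k/81 - 35/9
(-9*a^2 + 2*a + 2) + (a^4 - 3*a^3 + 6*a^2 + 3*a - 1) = a^4 - 3*a^3 - 3*a^2 + 5*a + 1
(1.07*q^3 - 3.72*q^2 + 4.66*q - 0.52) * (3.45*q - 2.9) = 3.6915*q^4 - 15.937*q^3 + 26.865*q^2 - 15.308*q + 1.508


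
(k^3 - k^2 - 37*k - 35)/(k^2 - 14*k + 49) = (k^2 + 6*k + 5)/(k - 7)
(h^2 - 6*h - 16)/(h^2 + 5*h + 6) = (h - 8)/(h + 3)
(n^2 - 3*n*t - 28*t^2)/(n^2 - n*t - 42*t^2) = (n + 4*t)/(n + 6*t)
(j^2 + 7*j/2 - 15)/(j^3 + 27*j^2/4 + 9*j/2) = 2*(2*j - 5)/(j*(4*j + 3))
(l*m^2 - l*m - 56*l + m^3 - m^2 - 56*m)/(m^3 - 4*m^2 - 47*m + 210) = (l*m - 8*l + m^2 - 8*m)/(m^2 - 11*m + 30)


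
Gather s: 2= 2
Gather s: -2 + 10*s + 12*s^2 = 12*s^2 + 10*s - 2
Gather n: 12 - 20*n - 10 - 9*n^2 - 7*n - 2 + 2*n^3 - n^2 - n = 2*n^3 - 10*n^2 - 28*n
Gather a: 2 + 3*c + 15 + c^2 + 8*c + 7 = c^2 + 11*c + 24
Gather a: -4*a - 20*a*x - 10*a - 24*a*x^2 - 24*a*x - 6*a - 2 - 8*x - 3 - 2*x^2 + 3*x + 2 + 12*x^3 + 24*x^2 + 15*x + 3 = a*(-24*x^2 - 44*x - 20) + 12*x^3 + 22*x^2 + 10*x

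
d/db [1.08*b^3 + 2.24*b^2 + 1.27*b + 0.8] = 3.24*b^2 + 4.48*b + 1.27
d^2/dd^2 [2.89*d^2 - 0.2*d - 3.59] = 5.78000000000000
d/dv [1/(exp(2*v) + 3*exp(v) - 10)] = (-2*exp(v) - 3)*exp(v)/(exp(2*v) + 3*exp(v) - 10)^2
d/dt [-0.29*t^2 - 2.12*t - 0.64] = -0.58*t - 2.12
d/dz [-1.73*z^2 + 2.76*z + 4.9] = 2.76 - 3.46*z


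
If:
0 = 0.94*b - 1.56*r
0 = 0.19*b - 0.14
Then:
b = 0.74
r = 0.44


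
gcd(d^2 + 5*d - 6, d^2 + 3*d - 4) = d - 1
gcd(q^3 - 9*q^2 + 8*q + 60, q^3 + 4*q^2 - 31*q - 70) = q^2 - 3*q - 10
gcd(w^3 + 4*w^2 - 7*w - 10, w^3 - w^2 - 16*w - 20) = 1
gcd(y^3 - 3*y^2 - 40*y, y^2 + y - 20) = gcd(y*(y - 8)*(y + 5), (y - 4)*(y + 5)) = y + 5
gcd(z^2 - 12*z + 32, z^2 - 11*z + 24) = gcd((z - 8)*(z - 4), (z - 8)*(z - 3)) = z - 8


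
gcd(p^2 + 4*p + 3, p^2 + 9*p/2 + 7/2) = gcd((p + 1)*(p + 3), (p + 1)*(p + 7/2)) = p + 1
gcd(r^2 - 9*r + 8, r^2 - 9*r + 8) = r^2 - 9*r + 8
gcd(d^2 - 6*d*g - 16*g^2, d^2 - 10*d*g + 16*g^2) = d - 8*g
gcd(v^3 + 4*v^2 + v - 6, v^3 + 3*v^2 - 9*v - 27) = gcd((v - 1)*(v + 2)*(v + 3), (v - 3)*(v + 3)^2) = v + 3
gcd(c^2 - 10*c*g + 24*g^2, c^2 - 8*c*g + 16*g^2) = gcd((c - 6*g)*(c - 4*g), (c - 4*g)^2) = c - 4*g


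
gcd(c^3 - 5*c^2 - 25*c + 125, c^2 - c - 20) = c - 5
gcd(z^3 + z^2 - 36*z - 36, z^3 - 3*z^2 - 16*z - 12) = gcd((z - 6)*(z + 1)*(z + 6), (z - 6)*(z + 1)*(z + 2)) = z^2 - 5*z - 6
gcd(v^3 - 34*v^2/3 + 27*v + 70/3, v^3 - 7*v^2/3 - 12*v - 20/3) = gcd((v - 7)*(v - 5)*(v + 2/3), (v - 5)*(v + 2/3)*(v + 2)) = v^2 - 13*v/3 - 10/3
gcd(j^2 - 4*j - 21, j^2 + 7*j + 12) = j + 3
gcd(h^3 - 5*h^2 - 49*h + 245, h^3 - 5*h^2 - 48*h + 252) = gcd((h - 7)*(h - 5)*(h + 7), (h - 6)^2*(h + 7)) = h + 7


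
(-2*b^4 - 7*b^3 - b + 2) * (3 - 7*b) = 14*b^5 + 43*b^4 - 21*b^3 + 7*b^2 - 17*b + 6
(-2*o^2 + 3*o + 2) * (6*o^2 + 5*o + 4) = -12*o^4 + 8*o^3 + 19*o^2 + 22*o + 8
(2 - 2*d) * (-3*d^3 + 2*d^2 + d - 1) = 6*d^4 - 10*d^3 + 2*d^2 + 4*d - 2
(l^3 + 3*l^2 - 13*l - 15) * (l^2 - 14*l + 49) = l^5 - 11*l^4 - 6*l^3 + 314*l^2 - 427*l - 735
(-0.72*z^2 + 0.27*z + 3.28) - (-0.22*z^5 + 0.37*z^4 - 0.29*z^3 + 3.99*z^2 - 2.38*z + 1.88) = 0.22*z^5 - 0.37*z^4 + 0.29*z^3 - 4.71*z^2 + 2.65*z + 1.4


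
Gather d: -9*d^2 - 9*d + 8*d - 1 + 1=-9*d^2 - d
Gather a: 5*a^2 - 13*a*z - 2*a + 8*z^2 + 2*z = 5*a^2 + a*(-13*z - 2) + 8*z^2 + 2*z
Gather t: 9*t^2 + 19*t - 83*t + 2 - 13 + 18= 9*t^2 - 64*t + 7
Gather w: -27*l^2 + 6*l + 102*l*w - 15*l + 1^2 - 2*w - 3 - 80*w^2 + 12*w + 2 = -27*l^2 - 9*l - 80*w^2 + w*(102*l + 10)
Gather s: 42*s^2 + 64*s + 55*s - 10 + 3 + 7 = 42*s^2 + 119*s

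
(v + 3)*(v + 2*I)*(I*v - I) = I*v^3 - 2*v^2 + 2*I*v^2 - 4*v - 3*I*v + 6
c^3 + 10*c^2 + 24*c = c*(c + 4)*(c + 6)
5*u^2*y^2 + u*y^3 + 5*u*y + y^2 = y*(5*u + y)*(u*y + 1)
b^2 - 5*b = b*(b - 5)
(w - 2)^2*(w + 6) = w^3 + 2*w^2 - 20*w + 24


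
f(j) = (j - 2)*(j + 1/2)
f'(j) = 2*j - 3/2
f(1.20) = -1.36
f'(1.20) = 0.90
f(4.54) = 12.80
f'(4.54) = 7.58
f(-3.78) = 18.96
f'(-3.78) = -9.06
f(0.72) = -1.56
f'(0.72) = -0.06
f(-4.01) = 21.10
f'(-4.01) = -9.52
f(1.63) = -0.79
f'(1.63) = 1.76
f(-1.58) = 3.87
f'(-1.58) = -4.66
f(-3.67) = 17.97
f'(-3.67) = -8.84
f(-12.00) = 161.00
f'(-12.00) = -25.50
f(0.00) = -1.00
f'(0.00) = -1.50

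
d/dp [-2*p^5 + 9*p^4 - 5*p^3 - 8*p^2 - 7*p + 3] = -10*p^4 + 36*p^3 - 15*p^2 - 16*p - 7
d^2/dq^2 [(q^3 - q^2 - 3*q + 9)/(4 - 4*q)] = (-q^3 + 3*q^2 - 3*q - 5)/(2*(q^3 - 3*q^2 + 3*q - 1))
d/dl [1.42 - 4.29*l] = -4.29000000000000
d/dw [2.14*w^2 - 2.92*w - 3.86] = 4.28*w - 2.92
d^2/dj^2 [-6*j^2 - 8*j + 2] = -12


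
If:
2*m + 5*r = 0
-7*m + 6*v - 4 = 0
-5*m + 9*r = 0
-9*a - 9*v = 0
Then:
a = -2/3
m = 0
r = 0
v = 2/3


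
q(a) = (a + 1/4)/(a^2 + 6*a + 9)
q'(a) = (-2*a - 6)*(a + 1/4)/(a^2 + 6*a + 9)^2 + 1/(a^2 + 6*a + 9) = (5/2 - a)/(a^3 + 9*a^2 + 27*a + 27)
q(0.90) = 0.08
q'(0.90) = 0.03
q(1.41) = 0.09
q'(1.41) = 0.01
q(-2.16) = -2.71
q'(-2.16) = 7.86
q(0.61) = 0.07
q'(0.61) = 0.04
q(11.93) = 0.05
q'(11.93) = -0.00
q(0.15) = 0.04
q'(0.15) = 0.08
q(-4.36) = -2.22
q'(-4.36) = -2.73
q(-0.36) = -0.02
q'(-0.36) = 0.16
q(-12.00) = -0.15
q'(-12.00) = -0.02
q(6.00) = 0.08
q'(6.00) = 0.00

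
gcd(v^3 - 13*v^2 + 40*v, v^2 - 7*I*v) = v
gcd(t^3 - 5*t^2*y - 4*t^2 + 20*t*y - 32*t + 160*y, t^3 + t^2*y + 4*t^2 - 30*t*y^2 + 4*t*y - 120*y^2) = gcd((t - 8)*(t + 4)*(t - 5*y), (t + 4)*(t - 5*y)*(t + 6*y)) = -t^2 + 5*t*y - 4*t + 20*y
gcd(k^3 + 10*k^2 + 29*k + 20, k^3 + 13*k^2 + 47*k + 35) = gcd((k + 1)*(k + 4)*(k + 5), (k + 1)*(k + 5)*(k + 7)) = k^2 + 6*k + 5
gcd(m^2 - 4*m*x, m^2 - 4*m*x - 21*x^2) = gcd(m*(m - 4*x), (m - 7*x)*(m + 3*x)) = 1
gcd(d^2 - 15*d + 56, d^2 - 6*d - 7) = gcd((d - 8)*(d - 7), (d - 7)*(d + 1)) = d - 7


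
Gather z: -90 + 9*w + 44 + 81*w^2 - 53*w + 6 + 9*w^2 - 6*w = 90*w^2 - 50*w - 40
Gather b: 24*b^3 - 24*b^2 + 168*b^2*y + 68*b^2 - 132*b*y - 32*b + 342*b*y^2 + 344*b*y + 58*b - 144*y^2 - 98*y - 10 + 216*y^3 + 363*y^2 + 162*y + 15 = 24*b^3 + b^2*(168*y + 44) + b*(342*y^2 + 212*y + 26) + 216*y^3 + 219*y^2 + 64*y + 5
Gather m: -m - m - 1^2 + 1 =-2*m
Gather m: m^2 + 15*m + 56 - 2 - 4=m^2 + 15*m + 50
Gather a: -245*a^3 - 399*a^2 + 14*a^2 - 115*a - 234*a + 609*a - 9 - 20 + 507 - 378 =-245*a^3 - 385*a^2 + 260*a + 100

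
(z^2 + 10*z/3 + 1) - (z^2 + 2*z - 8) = 4*z/3 + 9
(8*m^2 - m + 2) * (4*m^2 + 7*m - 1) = 32*m^4 + 52*m^3 - 7*m^2 + 15*m - 2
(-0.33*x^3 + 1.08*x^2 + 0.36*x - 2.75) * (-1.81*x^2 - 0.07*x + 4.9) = 0.5973*x^5 - 1.9317*x^4 - 2.3442*x^3 + 10.2443*x^2 + 1.9565*x - 13.475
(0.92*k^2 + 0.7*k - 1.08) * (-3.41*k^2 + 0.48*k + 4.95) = -3.1372*k^4 - 1.9454*k^3 + 8.5728*k^2 + 2.9466*k - 5.346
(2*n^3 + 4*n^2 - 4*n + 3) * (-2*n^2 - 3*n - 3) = -4*n^5 - 14*n^4 - 10*n^3 - 6*n^2 + 3*n - 9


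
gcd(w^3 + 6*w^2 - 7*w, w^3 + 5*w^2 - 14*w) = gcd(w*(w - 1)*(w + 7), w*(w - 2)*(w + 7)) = w^2 + 7*w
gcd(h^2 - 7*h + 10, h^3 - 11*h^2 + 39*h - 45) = h - 5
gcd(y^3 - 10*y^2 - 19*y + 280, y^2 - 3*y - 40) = y^2 - 3*y - 40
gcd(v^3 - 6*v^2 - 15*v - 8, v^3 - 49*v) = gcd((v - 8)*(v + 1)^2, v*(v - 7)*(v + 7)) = 1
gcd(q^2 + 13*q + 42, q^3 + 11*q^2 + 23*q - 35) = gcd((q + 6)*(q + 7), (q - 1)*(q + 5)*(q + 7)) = q + 7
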